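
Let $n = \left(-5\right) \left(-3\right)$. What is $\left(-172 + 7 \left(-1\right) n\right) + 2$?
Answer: $-275$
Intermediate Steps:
$n = 15$
$\left(-172 + 7 \left(-1\right) n\right) + 2 = \left(-172 + 7 \left(-1\right) 15\right) + 2 = \left(-172 - 105\right) + 2 = -277 + 2 = -275$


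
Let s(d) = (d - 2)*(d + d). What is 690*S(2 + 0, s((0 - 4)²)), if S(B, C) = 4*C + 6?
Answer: 1240620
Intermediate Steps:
s(d) = 2*d*(-2 + d) (s(d) = (-2 + d)*(2*d) = 2*d*(-2 + d))
S(B, C) = 6 + 4*C
690*S(2 + 0, s((0 - 4)²)) = 690*(6 + 4*(2*(0 - 4)²*(-2 + (0 - 4)²))) = 690*(6 + 4*(2*(-4)²*(-2 + (-4)²))) = 690*(6 + 4*(2*16*(-2 + 16))) = 690*(6 + 4*(2*16*14)) = 690*(6 + 4*448) = 690*(6 + 1792) = 690*1798 = 1240620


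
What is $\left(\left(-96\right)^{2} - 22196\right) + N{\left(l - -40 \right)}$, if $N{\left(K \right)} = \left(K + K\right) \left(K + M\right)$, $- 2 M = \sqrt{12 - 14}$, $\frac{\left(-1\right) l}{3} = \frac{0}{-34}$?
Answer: $-9780 - 40 i \sqrt{2} \approx -9780.0 - 56.569 i$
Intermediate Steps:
$l = 0$ ($l = - 3 \frac{0}{-34} = - 3 \cdot 0 \left(- \frac{1}{34}\right) = \left(-3\right) 0 = 0$)
$M = - \frac{i \sqrt{2}}{2}$ ($M = - \frac{\sqrt{12 - 14}}{2} = - \frac{\sqrt{-2}}{2} = - \frac{i \sqrt{2}}{2} \approx - 0.70711 i$)
$N{\left(K \right)} = 2 K \left(K - \frac{i \sqrt{2}}{2}\right)$ ($N{\left(K \right)} = \left(K + K\right) \left(K - \frac{i \sqrt{2}}{2}\right) = 2 K \left(K - \frac{i \sqrt{2}}{2}\right)$)
$\left(\left(-96\right)^{2} - 22196\right) + N{\left(l - -40 \right)} = \left(\left(-96\right)^{2} - 22196\right) + \left(0 - -40\right) \left(2 \left(0 - -40\right) - i \sqrt{2}\right) = \left(9216 - 22196\right) + \left(0 + 40\right) \left(2 \left(0 + 40\right) - i \sqrt{2}\right) = -12980 + 40 \left(2 \cdot 40 - i \sqrt{2}\right) = -12980 + 40 \left(80 - i \sqrt{2}\right) = -12980 + \left(3200 - 40 i \sqrt{2}\right) = -9780 - 40 i \sqrt{2}$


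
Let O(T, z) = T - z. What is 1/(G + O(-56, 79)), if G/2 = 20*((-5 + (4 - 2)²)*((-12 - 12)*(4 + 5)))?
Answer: 1/8505 ≈ 0.00011758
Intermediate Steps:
G = 8640 (G = 2*(20*((-5 + (4 - 2)²)*((-12 - 12)*(4 + 5)))) = 2*(20*((-5 + 2²)*(-24*9))) = 2*(20*((-5 + 4)*(-216))) = 2*(20*(-1*(-216))) = 2*(20*216) = 2*4320 = 8640)
1/(G + O(-56, 79)) = 1/(8640 + (-56 - 1*79)) = 1/(8640 + (-56 - 79)) = 1/(8640 - 135) = 1/8505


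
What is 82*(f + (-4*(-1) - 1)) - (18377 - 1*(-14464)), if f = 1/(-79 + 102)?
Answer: -749603/23 ≈ -32591.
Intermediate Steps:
f = 1/23 ≈ 0.043478
82*(f + (-4*(-1) - 1)) - (18377 - 1*(-14464)) = 82*(1/23 + (-4*(-1) - 1)) - (18377 - 1*(-14464)) = 82*(1/23 + (4 - 1)) - (18377 + 14464) = 82*(1/23 + 3) - 1*32841 = 82*(70/23) - 32841 = 5740/23 - 32841 = -749603/23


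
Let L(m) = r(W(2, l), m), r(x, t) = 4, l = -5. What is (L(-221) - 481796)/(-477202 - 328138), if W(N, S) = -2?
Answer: 120448/201335 ≈ 0.59825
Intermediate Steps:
L(m) = 4
(L(-221) - 481796)/(-477202 - 328138) = (4 - 481796)/(-477202 - 328138) = -481792/(-805340) = -481792*(-1/805340) = 120448/201335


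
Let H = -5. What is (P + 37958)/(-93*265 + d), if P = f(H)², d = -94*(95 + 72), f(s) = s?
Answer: -37983/40343 ≈ -0.94150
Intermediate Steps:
d = -15698 (d = -94*167 = -15698)
P = 25 (P = (-5)² = 25)
(P + 37958)/(-93*265 + d) = (25 + 37958)/(-93*265 - 15698) = 37983/(-24645 - 15698) = 37983/(-40343) = 37983*(-1/40343) = -37983/40343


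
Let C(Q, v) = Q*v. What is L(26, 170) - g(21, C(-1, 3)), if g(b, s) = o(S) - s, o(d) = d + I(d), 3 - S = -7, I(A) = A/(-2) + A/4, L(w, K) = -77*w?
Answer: -4025/2 ≈ -2012.5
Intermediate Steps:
I(A) = -A/4 (I(A) = A*(-½) + A*(¼) = -A/2 + A/4 = -A/4)
S = 10 (S = 3 - 1*(-7) = 3 + 7 = 10)
o(d) = 3*d/4 (o(d) = d - d/4 = 3*d/4)
g(b, s) = 15/2 - s (g(b, s) = (¾)*10 - s = 15/2 - s)
L(26, 170) - g(21, C(-1, 3)) = -77*26 - (15/2 - (-1)*3) = -2002 - (15/2 - 1*(-3)) = -2002 - (15/2 + 3) = -2002 - 1*21/2 = -2002 - 21/2 = -4025/2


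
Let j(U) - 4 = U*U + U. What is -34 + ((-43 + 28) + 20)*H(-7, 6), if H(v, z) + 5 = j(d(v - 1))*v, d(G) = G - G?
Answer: -199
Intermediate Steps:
d(G) = 0
j(U) = 4 + U + U² (j(U) = 4 + (U*U + U) = 4 + (U² + U) = 4 + (U + U²) = 4 + U + U²)
H(v, z) = -5 + 4*v (H(v, z) = -5 + (4 + 0 + 0²)*v = -5 + (4 + 0 + 0)*v = -5 + 4*v)
-34 + ((-43 + 28) + 20)*H(-7, 6) = -34 + ((-43 + 28) + 20)*(-5 + 4*(-7)) = -34 + (-15 + 20)*(-5 - 28) = -34 + 5*(-33) = -34 - 165 = -199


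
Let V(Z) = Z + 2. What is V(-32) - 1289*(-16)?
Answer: 20594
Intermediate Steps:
V(Z) = 2 + Z
V(-32) - 1289*(-16) = (2 - 32) - 1289*(-16) = -30 + 20624 = 20594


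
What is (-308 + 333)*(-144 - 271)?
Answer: -10375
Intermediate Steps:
(-308 + 333)*(-144 - 271) = 25*(-415) = -10375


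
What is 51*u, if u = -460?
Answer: -23460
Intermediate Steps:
51*u = 51*(-460) = -23460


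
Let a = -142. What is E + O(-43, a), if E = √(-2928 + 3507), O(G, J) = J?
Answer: -142 + √579 ≈ -117.94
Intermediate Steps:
E = √579 ≈ 24.062
E + O(-43, a) = √579 - 142 = -142 + √579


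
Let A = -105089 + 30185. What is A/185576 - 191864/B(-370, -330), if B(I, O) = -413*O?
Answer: -2863376239/1580759565 ≈ -1.8114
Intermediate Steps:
A = -74904
A/185576 - 191864/B(-370, -330) = -74904/185576 - 191864/((-413*(-330))) = -74904*1/185576 - 191864/136290 = -9363/23197 - 191864*1/136290 = -9363/23197 - 95932/68145 = -2863376239/1580759565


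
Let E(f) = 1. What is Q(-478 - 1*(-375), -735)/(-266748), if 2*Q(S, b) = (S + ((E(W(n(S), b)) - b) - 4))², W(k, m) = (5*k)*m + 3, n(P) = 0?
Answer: -395641/533496 ≈ -0.74160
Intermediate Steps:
W(k, m) = 3 + 5*k*m (W(k, m) = 5*k*m + 3 = 3 + 5*k*m)
Q(S, b) = (-3 + S - b)²/2 (Q(S, b) = (S + ((1 - b) - 4))²/2 = (S + (-3 - b))²/2 = (-3 + S - b)²/2)
Q(-478 - 1*(-375), -735)/(-266748) = ((-3 + (-478 - 1*(-375)) - 1*(-735))²/2)/(-266748) = ((-3 + (-478 + 375) + 735)²/2)*(-1/266748) = ((-3 - 103 + 735)²/2)*(-1/266748) = ((½)*629²)*(-1/266748) = ((½)*395641)*(-1/266748) = (395641/2)*(-1/266748) = -395641/533496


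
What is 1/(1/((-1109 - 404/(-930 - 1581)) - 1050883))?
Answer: -2641551508/2511 ≈ -1.0520e+6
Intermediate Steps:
1/(1/((-1109 - 404/(-930 - 1581)) - 1050883)) = 1/(1/((-1109 - 404/(-2511)) - 1050883)) = 1/(1/((-1109 - 1/2511*(-404)) - 1050883)) = 1/(1/((-1109 + 404/2511) - 1050883)) = 1/(1/(-2784295/2511 - 1050883)) = 1/(1/(-2641551508/2511)) = 1/(-2511/2641551508) = -2641551508/2511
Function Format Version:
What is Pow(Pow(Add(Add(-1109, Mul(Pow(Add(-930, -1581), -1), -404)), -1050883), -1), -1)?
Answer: Rational(-2641551508, 2511) ≈ -1.0520e+6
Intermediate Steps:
Pow(Pow(Add(Add(-1109, Mul(Pow(Add(-930, -1581), -1), -404)), -1050883), -1), -1) = Pow(Pow(Add(Add(-1109, Mul(Pow(-2511, -1), -404)), -1050883), -1), -1) = Pow(Pow(Add(Add(-1109, Mul(Rational(-1, 2511), -404)), -1050883), -1), -1) = Pow(Pow(Add(Add(-1109, Rational(404, 2511)), -1050883), -1), -1) = Pow(Pow(Add(Rational(-2784295, 2511), -1050883), -1), -1) = Pow(Pow(Rational(-2641551508, 2511), -1), -1) = Pow(Rational(-2511, 2641551508), -1) = Rational(-2641551508, 2511)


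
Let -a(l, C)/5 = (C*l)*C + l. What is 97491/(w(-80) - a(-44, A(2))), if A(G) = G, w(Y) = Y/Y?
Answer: -97491/1099 ≈ -88.709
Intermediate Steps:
w(Y) = 1
a(l, C) = -5*l - 5*l*C² (a(l, C) = -5*((C*l)*C + l) = -5*(l*C² + l) = -5*(l + l*C²) = -5*l - 5*l*C²)
97491/(w(-80) - a(-44, A(2))) = 97491/(1 - (-5)*(-44)*(1 + 2²)) = 97491/(1 - (-5)*(-44)*(1 + 4)) = 97491/(1 - (-5)*(-44)*5) = 97491/(1 - 1*1100) = 97491/(1 - 1100) = 97491/(-1099) = 97491*(-1/1099) = -97491/1099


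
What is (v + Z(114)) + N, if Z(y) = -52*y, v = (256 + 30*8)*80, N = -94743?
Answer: -60991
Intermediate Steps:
v = 39680 (v = (256 + 240)*80 = 496*80 = 39680)
(v + Z(114)) + N = (39680 - 52*114) - 94743 = (39680 - 5928) - 94743 = 33752 - 94743 = -60991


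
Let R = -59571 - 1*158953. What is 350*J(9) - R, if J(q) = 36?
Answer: 231124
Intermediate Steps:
R = -218524 (R = -59571 - 158953 = -218524)
350*J(9) - R = 350*36 - 1*(-218524) = 12600 + 218524 = 231124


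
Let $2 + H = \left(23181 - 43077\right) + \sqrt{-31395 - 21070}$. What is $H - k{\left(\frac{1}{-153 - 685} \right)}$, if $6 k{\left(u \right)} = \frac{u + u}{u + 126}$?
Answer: $- \frac{6302910377}{316761} + i \sqrt{52465} \approx -19898.0 + 229.05 i$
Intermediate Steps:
$k{\left(u \right)} = \frac{u}{3 \left(126 + u\right)}$ ($k{\left(u \right)} = \frac{\left(u + u\right) \frac{1}{u + 126}}{6} = \frac{2 u \frac{1}{126 + u}}{6} = \frac{u}{3 \left(126 + u\right)}$)
$H = -19898 + i \sqrt{52465}$ ($H = -2 + \left(\left(23181 - 43077\right) + \sqrt{-31395 - 21070}\right) = -2 - \left(19896 - \sqrt{-31395 - 21070}\right) = -2 - \left(19896 - \sqrt{-52465}\right) = -2 - \left(19896 - i \sqrt{52465}\right) = -19898 + i \sqrt{52465} \approx -19898.0 + 229.05 i$)
$H - k{\left(\frac{1}{-153 - 685} \right)} = \left(-19898 + i \sqrt{52465}\right) - \frac{1}{3 \left(-153 - 685\right) \left(126 + \frac{1}{-153 - 685}\right)} = \left(-19898 + i \sqrt{52465}\right) - \frac{1}{3 \left(-838\right) \left(126 + \frac{1}{-838}\right)} = \left(-19898 + i \sqrt{52465}\right) - \frac{1}{3} \left(- \frac{1}{838}\right) \frac{1}{126 - \frac{1}{838}} = \left(-19898 + i \sqrt{52465}\right) - \frac{1}{3} \left(- \frac{1}{838}\right) \frac{1}{\frac{105587}{838}} = \left(-19898 + i \sqrt{52465}\right) - \frac{1}{3} \left(- \frac{1}{838}\right) \frac{838}{105587} = \left(-19898 + i \sqrt{52465}\right) - - \frac{1}{316761} = \left(-19898 + i \sqrt{52465}\right) + \frac{1}{316761} = - \frac{6302910377}{316761} + i \sqrt{52465}$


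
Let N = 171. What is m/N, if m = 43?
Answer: 43/171 ≈ 0.25146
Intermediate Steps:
m/N = 43/171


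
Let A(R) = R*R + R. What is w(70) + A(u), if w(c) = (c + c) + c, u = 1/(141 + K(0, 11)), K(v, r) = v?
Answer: 4175152/19881 ≈ 210.01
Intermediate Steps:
u = 1/141 (u = 1/(141 + 0) = 1/141 ≈ 0.0070922)
A(R) = R + R**2 (A(R) = R**2 + R = R + R**2)
w(c) = 3*c (w(c) = 2*c + c = 3*c)
w(70) + A(u) = 3*70 + (1 + 1/141)/141 = 210 + (1/141)*(142/141) = 210 + 142/19881 = 4175152/19881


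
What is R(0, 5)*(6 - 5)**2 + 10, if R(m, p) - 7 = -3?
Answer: 14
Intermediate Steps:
R(m, p) = 4 (R(m, p) = 7 - 3 = 4)
R(0, 5)*(6 - 5)**2 + 10 = 4*(6 - 5)**2 + 10 = 4*1**2 + 10 = 4*1 + 10 = 4 + 10 = 14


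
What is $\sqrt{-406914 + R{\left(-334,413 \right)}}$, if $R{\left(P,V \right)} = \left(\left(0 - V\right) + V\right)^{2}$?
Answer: $i \sqrt{406914} \approx 637.9 i$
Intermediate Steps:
$R{\left(P,V \right)} = 0$ ($R{\left(P,V \right)} = \left(- V + V\right)^{2} = 0^{2} = 0$)
$\sqrt{-406914 + R{\left(-334,413 \right)}} = \sqrt{-406914 + 0} = \sqrt{-406914} = i \sqrt{406914}$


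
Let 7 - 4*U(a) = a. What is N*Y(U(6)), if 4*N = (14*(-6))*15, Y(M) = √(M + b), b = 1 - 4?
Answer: -315*I*√11/2 ≈ -522.37*I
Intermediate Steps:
b = -3
U(a) = 7/4 - a/4
Y(M) = √(-3 + M) (Y(M) = √(M - 3) = √(-3 + M))
N = -315 (N = ((14*(-6))*15)/4 = (-84*15)/4 = (¼)*(-1260) = -315)
N*Y(U(6)) = -315*√(-3 + (7/4 - ¼*6)) = -315*√(-3 + (7/4 - 3/2)) = -315*√(-3 + ¼) = -315*I*√11/2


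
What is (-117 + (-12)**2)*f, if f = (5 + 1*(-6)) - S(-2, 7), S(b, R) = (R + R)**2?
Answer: -5319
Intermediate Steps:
S(b, R) = 4*R**2 (S(b, R) = (2*R)**2 = 4*R**2)
f = -197 (f = (5 + 1*(-6)) - 4*7**2 = (5 - 6) - 4*49 = -1 - 1*196 = -1 - 196 = -197)
(-117 + (-12)**2)*f = (-117 + (-12)**2)*(-197) = (-117 + 144)*(-197) = 27*(-197) = -5319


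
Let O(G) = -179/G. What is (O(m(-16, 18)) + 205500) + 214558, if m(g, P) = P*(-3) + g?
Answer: 29404239/70 ≈ 4.2006e+5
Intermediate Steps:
m(g, P) = g - 3*P (m(g, P) = -3*P + g = g - 3*P)
(O(m(-16, 18)) + 205500) + 214558 = (-179/(-16 - 3*18) + 205500) + 214558 = (-179/(-16 - 54) + 205500) + 214558 = (-179/(-70) + 205500) + 214558 = (-179*(-1/70) + 205500) + 214558 = (179/70 + 205500) + 214558 = 14385179/70 + 214558 = 29404239/70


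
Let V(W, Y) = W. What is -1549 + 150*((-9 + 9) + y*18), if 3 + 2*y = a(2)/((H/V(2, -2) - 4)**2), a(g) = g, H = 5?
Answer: -4399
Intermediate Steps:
y = -19/18 (y = -3/2 + (2/((5/2 - 4)**2))/2 = -3/2 + (2/((-3/2)**2))/2 = -3/2 + (2/(9/4))/2 = -3/2 + (2*(4/9))/2 = -3/2 + (1/2)*(8/9) = -3/2 + 4/9 = -19/18 ≈ -1.0556)
-1549 + 150*((-9 + 9) + y*18) = -1549 + 150*((-9 + 9) - 19/18*18) = -1549 + 150*(0 - 19) = -1549 + 150*(-19) = -1549 - 2850 = -4399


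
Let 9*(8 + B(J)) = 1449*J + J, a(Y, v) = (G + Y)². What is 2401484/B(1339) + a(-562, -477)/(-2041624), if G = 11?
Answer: 21768455833933/1981884040136 ≈ 10.984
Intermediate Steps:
a(Y, v) = (11 + Y)²
B(J) = -8 + 1450*J/9 (B(J) = -8 + (1449*J + J)/9 = -8 + (1450*J)/9 = -8 + 1450*J/9)
2401484/B(1339) + a(-562, -477)/(-2041624) = 2401484/(-8 + (1450/9)*1339) + (11 - 562)²/(-2041624) = 2401484/(-8 + 1941550/9) + (-551)²*(-1/2041624) = 2401484/(1941478/9) + 303601*(-1/2041624) = 2401484*(9/1941478) - 303601/2041624 = 10806678/970739 - 303601/2041624 = 21768455833933/1981884040136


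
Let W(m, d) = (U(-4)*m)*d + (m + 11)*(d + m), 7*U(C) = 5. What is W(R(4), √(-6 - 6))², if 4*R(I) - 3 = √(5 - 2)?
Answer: -5354973/3136 + 507*I + √3*(-219888 + 1437408*I)/3136 ≈ -1829.0 + 1300.9*I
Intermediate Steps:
U(C) = 5/7 (U(C) = (⅐)*5 = 5/7)
R(I) = ¾ + √3/4 (R(I) = ¾ + √(5 - 2)/4 = ¾ + √3/4)
W(m, d) = (11 + m)*(d + m) + 5*d*m/7 (W(m, d) = (5*m/7)*d + (m + 11)*(d + m) = 5*d*m/7 + (11 + m)*(d + m) = (11 + m)*(d + m) + 5*d*m/7)
W(R(4), √(-6 - 6))² = ((¾ + √3/4)² + 11*√(-6 - 6) + 11*(¾ + √3/4) + 12*√(-6 - 6)*(¾ + √3/4)/7)² = ((¾ + √3/4)² + 11*√(-12) + (33/4 + 11*√3/4) + 12*√(-12)*(¾ + √3/4)/7)² = ((¾ + √3/4)² + 11*(2*I*√3) + (33/4 + 11*√3/4) + 12*(2*I*√3)*(¾ + √3/4)/7)² = ((¾ + √3/4)² + 22*I*√3 + (33/4 + 11*√3/4) + 24*I*√3*(¾ + √3/4)/7)² = (33/4 + (¾ + √3/4)² + 11*√3/4 + 22*I*√3 + 24*I*√3*(¾ + √3/4)/7)²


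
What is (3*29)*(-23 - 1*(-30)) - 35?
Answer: 574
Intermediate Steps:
(3*29)*(-23 - 1*(-30)) - 35 = 87*(-23 + 30) - 35 = 87*7 - 35 = 609 - 35 = 574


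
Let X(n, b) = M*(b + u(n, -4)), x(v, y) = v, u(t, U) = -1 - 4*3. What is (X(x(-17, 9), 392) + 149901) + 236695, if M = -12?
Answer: 382048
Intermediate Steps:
u(t, U) = -13 (u(t, U) = -1 - 12 = -13)
X(n, b) = 156 - 12*b (X(n, b) = -12*(b - 13) = -12*(-13 + b) = 156 - 12*b)
(X(x(-17, 9), 392) + 149901) + 236695 = ((156 - 12*392) + 149901) + 236695 = ((156 - 4704) + 149901) + 236695 = (-4548 + 149901) + 236695 = 145353 + 236695 = 382048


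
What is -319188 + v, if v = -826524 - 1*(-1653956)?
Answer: 508244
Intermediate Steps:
v = 827432 (v = -826524 + 1653956 = 827432)
-319188 + v = -319188 + 827432 = 508244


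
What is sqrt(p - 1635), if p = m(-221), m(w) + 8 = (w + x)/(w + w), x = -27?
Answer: 3*I*sqrt(8913151)/221 ≈ 40.527*I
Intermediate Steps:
m(w) = -8 + (-27 + w)/(2*w) (m(w) = -8 + (w - 27)/(w + w) = -8 + (-27 + w)/((2*w)) = -8 + (-27 + w)*(1/(2*w)) = -8 + (-27 + w)/(2*w))
p = -1644/221 (p = (3/2)*(-9 - 5*(-221))/(-221) = (3/2)*(-1/221)*(-9 + 1105) = (3/2)*(-1/221)*1096 = -1644/221 ≈ -7.4389)
sqrt(p - 1635) = sqrt(-1644/221 - 1635) = sqrt(-362979/221) = 3*I*sqrt(8913151)/221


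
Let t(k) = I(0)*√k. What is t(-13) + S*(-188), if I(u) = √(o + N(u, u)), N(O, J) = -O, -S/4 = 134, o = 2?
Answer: 100768 + I*√26 ≈ 1.0077e+5 + 5.099*I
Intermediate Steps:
S = -536 (S = -4*134 = -536)
I(u) = √(2 - u)
t(k) = √2*√k (t(k) = √(2 - 1*0)*√k = √(2 + 0)*√k = √2*√k)
t(-13) + S*(-188) = √2*√(-13) - 536*(-188) = √2*(I*√13) + 100768 = I*√26 + 100768 = 100768 + I*√26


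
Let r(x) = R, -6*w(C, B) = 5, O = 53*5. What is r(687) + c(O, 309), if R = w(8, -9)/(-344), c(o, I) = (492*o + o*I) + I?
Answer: 438752741/2064 ≈ 2.1257e+5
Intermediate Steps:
O = 265
w(C, B) = -⅚ (w(C, B) = -⅙*5 = -⅚)
c(o, I) = I + 492*o + I*o (c(o, I) = (492*o + I*o) + I = I + 492*o + I*o)
R = 5/2064 (R = -⅚/(-344) = -⅚*(-1/344) = 5/2064 ≈ 0.0024225)
r(x) = 5/2064
r(687) + c(O, 309) = 5/2064 + (309 + 492*265 + 309*265) = 5/2064 + (309 + 130380 + 81885) = 5/2064 + 212574 = 438752741/2064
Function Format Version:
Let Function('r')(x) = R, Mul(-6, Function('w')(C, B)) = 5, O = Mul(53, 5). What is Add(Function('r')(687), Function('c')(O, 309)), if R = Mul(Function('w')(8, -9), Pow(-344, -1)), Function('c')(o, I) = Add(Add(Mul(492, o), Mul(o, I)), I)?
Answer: Rational(438752741, 2064) ≈ 2.1257e+5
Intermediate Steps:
O = 265
Function('w')(C, B) = Rational(-5, 6) (Function('w')(C, B) = Mul(Rational(-1, 6), 5) = Rational(-5, 6))
Function('c')(o, I) = Add(I, Mul(492, o), Mul(I, o)) (Function('c')(o, I) = Add(Add(Mul(492, o), Mul(I, o)), I) = Add(I, Mul(492, o), Mul(I, o)))
R = Rational(5, 2064) (R = Mul(Rational(-5, 6), Pow(-344, -1)) = Mul(Rational(-5, 6), Rational(-1, 344)) = Rational(5, 2064) ≈ 0.0024225)
Function('r')(x) = Rational(5, 2064)
Add(Function('r')(687), Function('c')(O, 309)) = Add(Rational(5, 2064), Add(309, Mul(492, 265), Mul(309, 265))) = Add(Rational(5, 2064), Add(309, 130380, 81885)) = Add(Rational(5, 2064), 212574) = Rational(438752741, 2064)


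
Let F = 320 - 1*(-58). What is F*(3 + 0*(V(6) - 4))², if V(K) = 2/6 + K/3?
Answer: 3402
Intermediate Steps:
F = 378 (F = 320 + 58 = 378)
V(K) = ⅓ + K/3 (V(K) = 2*(⅙) + K*(⅓) = ⅓ + K/3)
F*(3 + 0*(V(6) - 4))² = 378*(3 + 0*((⅓ + (⅓)*6) - 4))² = 378*(3 + 0*((⅓ + 2) - 4))² = 378*(3 + 0*(7/3 - 4))² = 378*(3 + 0*(-5/3))² = 378*(3 + 0)² = 378*3² = 378*9 = 3402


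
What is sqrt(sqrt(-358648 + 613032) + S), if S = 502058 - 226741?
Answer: sqrt(275317 + 4*sqrt(15899)) ≈ 525.19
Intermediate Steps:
S = 275317
sqrt(sqrt(-358648 + 613032) + S) = sqrt(sqrt(-358648 + 613032) + 275317) = sqrt(sqrt(254384) + 275317) = sqrt(4*sqrt(15899) + 275317) = sqrt(275317 + 4*sqrt(15899))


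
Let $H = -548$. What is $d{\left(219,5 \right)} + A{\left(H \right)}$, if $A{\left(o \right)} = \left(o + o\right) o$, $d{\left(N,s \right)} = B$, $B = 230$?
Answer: $600838$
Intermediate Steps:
$d{\left(N,s \right)} = 230$
$A{\left(o \right)} = 2 o^{2}$ ($A{\left(o \right)} = 2 o o = 2 o^{2}$)
$d{\left(219,5 \right)} + A{\left(H \right)} = 230 + 2 \left(-548\right)^{2} = 230 + 2 \cdot 300304 = 230 + 600608 = 600838$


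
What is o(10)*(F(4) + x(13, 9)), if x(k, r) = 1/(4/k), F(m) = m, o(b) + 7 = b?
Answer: 87/4 ≈ 21.750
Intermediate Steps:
o(b) = -7 + b
x(k, r) = k/4
o(10)*(F(4) + x(13, 9)) = (-7 + 10)*(4 + (1/4)*13) = 3*(4 + 13/4) = 3*(29/4) = 87/4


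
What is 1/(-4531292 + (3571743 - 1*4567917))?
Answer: -1/5527466 ≈ -1.8091e-7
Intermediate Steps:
1/(-4531292 + (3571743 - 1*4567917)) = 1/(-4531292 + (3571743 - 4567917)) = 1/(-4531292 - 996174) = 1/(-5527466) = -1/5527466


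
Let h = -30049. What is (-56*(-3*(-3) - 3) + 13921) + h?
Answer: -16464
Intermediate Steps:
(-56*(-3*(-3) - 3) + 13921) + h = (-56*(-3*(-3) - 3) + 13921) - 30049 = (-56*(9 - 3) + 13921) - 30049 = (-56*6 + 13921) - 30049 = (-336 + 13921) - 30049 = 13585 - 30049 = -16464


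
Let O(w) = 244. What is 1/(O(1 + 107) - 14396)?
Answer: -1/14152 ≈ -7.0661e-5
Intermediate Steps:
1/(O(1 + 107) - 14396) = 1/(244 - 14396) = 1/(-14152) = -1/14152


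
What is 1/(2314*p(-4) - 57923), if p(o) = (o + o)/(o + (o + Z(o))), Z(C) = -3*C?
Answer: -1/62551 ≈ -1.5987e-5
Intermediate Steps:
p(o) = -2 (p(o) = (o + o)/(o + (o - 3*o)) = (2*o)/(o - 2*o) = (2*o)/((-o)) = (2*o)*(-1/o) = -2)
1/(2314*p(-4) - 57923) = 1/(2314*(-2) - 57923) = 1/(-4628 - 57923) = 1/(-62551) = -1/62551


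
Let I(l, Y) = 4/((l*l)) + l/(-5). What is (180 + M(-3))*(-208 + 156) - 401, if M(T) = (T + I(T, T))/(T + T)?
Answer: -1320023/135 ≈ -9778.0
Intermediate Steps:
I(l, Y) = 4/l² - l/5 (I(l, Y) = 4/(l²) + l*(-⅕) = 4/l² - l/5)
M(T) = (4/T² + 4*T/5)/(2*T) (M(T) = (T + (4/T² - T/5))/(T + T) = (4/T² + 4*T/5)/((2*T)) = (4/T² + 4*T/5)*(1/(2*T)) = (4/T² + 4*T/5)/(2*T))
(180 + M(-3))*(-208 + 156) - 401 = (180 + (⅖ + 2/(-3)³))*(-208 + 156) - 401 = (180 + (⅖ + 2*(-1/27)))*(-52) - 401 = (180 + (⅖ - 2/27))*(-52) - 401 = (180 + 44/135)*(-52) - 401 = (24344/135)*(-52) - 401 = -1265888/135 - 401 = -1320023/135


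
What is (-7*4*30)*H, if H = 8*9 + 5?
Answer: -64680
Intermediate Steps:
H = 77 (H = 72 + 5 = 77)
(-7*4*30)*H = (-7*4*30)*77 = -28*30*77 = -840*77 = -64680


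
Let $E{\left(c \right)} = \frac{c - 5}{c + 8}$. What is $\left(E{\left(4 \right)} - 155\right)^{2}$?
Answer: $\frac{3463321}{144} \approx 24051.0$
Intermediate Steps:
$E{\left(c \right)} = \frac{-5 + c}{8 + c}$
$\left(E{\left(4 \right)} - 155\right)^{2} = \left(\frac{-5 + 4}{8 + 4} - 155\right)^{2} = \left(\frac{1}{12} \left(-1\right) - 155\right)^{2} = \left(- \frac{1}{12} - 155\right)^{2} = \left(- \frac{1861}{12}\right)^{2} = \frac{3463321}{144}$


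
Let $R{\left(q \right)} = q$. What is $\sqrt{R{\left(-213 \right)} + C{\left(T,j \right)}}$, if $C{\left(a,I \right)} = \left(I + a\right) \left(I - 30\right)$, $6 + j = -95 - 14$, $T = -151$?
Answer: $11 \sqrt{317} \approx 195.85$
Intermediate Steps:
$j = -115$ ($j = -6 - 109 = -115$)
$C{\left(a,I \right)} = \left(-30 + I\right) \left(I + a\right)$ ($C{\left(a,I \right)} = \left(I + a\right) \left(-30 + I\right) = \left(-30 + I\right) \left(I + a\right)$)
$\sqrt{R{\left(-213 \right)} + C{\left(T,j \right)}} = \sqrt{-213 - \left(-25345 - 13225\right)} = \sqrt{-213 + \left(13225 + 3450 + 4530 + 17365\right)} = \sqrt{-213 + 38570} = \sqrt{38357} = 11 \sqrt{317}$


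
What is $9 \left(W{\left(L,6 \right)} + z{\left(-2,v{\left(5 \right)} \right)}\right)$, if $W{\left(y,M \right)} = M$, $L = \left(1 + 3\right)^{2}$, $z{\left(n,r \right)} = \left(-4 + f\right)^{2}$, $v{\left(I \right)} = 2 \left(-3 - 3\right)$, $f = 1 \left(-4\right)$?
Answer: $630$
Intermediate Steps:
$f = -4$
$v{\left(I \right)} = -12$ ($v{\left(I \right)} = 2 \left(-6\right) = -12$)
$z{\left(n,r \right)} = 64$ ($z{\left(n,r \right)} = \left(-4 - 4\right)^{2} = \left(-8\right)^{2} = 64$)
$L = 16$ ($L = 4^{2} = 16$)
$9 \left(W{\left(L,6 \right)} + z{\left(-2,v{\left(5 \right)} \right)}\right) = 9 \left(6 + 64\right) = 9 \cdot 70 = 630$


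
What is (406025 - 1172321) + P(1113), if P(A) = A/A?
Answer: -766295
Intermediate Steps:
P(A) = 1
(406025 - 1172321) + P(1113) = (406025 - 1172321) + 1 = -766296 + 1 = -766295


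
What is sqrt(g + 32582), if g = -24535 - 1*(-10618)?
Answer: sqrt(18665) ≈ 136.62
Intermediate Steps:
g = -13917 (g = -24535 + 10618 = -13917)
sqrt(g + 32582) = sqrt(-13917 + 32582) = sqrt(18665)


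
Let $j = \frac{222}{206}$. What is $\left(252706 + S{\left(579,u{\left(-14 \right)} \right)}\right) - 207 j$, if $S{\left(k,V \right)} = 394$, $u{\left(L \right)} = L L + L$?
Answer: $\frac{26046323}{103} \approx 2.5288 \cdot 10^{5}$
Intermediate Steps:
$u{\left(L \right)} = L + L^{2}$ ($u{\left(L \right)} = L^{2} + L = L + L^{2}$)
$j = \frac{111}{103}$ ($j = 222 \cdot \frac{1}{206} = \frac{111}{103} \approx 1.0777$)
$\left(252706 + S{\left(579,u{\left(-14 \right)} \right)}\right) - 207 j = \left(252706 + 394\right) - \frac{22977}{103} = 253100 - \frac{22977}{103} = \frac{26046323}{103}$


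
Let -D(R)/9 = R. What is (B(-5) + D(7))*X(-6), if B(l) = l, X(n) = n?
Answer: 408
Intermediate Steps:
D(R) = -9*R
(B(-5) + D(7))*X(-6) = (-5 - 9*7)*(-6) = (-5 - 63)*(-6) = -68*(-6) = 408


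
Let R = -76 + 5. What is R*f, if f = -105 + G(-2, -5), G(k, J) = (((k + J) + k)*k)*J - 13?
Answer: 14768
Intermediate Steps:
R = -71
G(k, J) = -13 + J*k*(J + 2*k) (G(k, J) = (((J + k) + k)*k)*J - 13 = ((J + 2*k)*k)*J - 13 = (k*(J + 2*k))*J - 13 = J*k*(J + 2*k) - 13 = -13 + J*k*(J + 2*k))
f = -208 (f = -105 + (-13 - 2*(-5)² + 2*(-5)*(-2)²) = -105 + (-13 - 2*25 + 2*(-5)*4) = -105 + (-13 - 50 - 40) = -105 - 103 = -208)
R*f = -71*(-208) = 14768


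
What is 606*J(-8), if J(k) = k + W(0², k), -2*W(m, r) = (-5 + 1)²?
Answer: -9696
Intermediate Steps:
W(m, r) = -8 (W(m, r) = -(-5 + 1)²/2 = -½*(-4)² = -½*16 = -8)
J(k) = -8 + k (J(k) = k - 8 = -8 + k)
606*J(-8) = 606*(-8 - 8) = 606*(-16) = -9696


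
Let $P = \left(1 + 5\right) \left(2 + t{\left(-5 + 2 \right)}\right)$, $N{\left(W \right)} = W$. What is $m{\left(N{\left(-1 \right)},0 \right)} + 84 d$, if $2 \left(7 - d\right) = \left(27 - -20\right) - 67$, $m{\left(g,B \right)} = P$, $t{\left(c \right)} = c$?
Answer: $1422$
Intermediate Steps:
$P = -6$ ($P = \left(1 + 5\right) \left(2 + \left(-5 + 2\right)\right) = 6 \left(2 - 3\right) = 6 \left(-1\right) = -6$)
$m{\left(g,B \right)} = -6$
$d = 17$ ($d = 7 - \frac{\left(27 - -20\right) - 67}{2} = 7 - \frac{\left(27 + 20\right) - 67}{2} = 7 - \frac{47 - 67}{2} = 7 - -10 = 7 + 10 = 17$)
$m{\left(N{\left(-1 \right)},0 \right)} + 84 d = -6 + 84 \cdot 17 = -6 + 1428 = 1422$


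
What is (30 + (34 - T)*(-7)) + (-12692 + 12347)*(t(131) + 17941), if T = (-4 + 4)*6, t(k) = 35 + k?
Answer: -6247123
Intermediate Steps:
T = 0 (T = 0*6 = 0)
(30 + (34 - T)*(-7)) + (-12692 + 12347)*(t(131) + 17941) = (30 + (34 - 1*0)*(-7)) + (-12692 + 12347)*((35 + 131) + 17941) = (30 + (34 + 0)*(-7)) - 345*(166 + 17941) = (30 + 34*(-7)) - 345*18107 = (30 - 238) - 6246915 = -208 - 6246915 = -6247123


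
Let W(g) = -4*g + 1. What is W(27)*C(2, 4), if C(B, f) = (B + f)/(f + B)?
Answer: -107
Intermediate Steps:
W(g) = 1 - 4*g
C(B, f) = 1 (C(B, f) = (B + f)/(B + f) = 1)
W(27)*C(2, 4) = (1 - 4*27)*1 = (1 - 108)*1 = -107*1 = -107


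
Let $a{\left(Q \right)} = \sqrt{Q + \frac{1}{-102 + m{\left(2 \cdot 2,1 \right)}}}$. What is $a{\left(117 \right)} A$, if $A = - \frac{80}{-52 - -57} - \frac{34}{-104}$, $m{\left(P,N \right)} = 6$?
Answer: $- \frac{815 \sqrt{67386}}{1248} \approx -169.52$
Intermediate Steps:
$A = - \frac{815}{52}$ ($A = - \frac{80}{-52 + 57} - - \frac{17}{52} = - \frac{80}{5} + \frac{17}{52} = \left(-80\right) \frac{1}{5} + \frac{17}{52} = -16 + \frac{17}{52} = - \frac{815}{52} \approx -15.673$)
$a{\left(Q \right)} = \sqrt{- \frac{1}{96} + Q}$ ($a{\left(Q \right)} = \sqrt{Q + \frac{1}{-102 + 6}} = \sqrt{Q + \frac{1}{-96}} = \sqrt{Q - \frac{1}{96}} = \sqrt{- \frac{1}{96} + Q}$)
$a{\left(117 \right)} A = \frac{\sqrt{-6 + 576 \cdot 117}}{24} \left(- \frac{815}{52}\right) = \frac{\sqrt{-6 + 67392}}{24} \left(- \frac{815}{52}\right) = \frac{\sqrt{67386}}{24} \left(- \frac{815}{52}\right) = - \frac{815 \sqrt{67386}}{1248}$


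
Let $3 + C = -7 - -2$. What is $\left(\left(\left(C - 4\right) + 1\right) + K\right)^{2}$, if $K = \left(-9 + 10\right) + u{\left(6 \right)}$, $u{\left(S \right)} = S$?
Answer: $16$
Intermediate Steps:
$C = -8$ ($C = -3 - 5 = -8$)
$K = 7$ ($K = \left(-9 + 10\right) + 6 = 1 + 6 = 7$)
$\left(\left(\left(C - 4\right) + 1\right) + K\right)^{2} = \left(\left(\left(-8 - 4\right) + 1\right) + 7\right)^{2} = \left(\left(-12 + 1\right) + 7\right)^{2} = \left(-11 + 7\right)^{2} = \left(-4\right)^{2} = 16$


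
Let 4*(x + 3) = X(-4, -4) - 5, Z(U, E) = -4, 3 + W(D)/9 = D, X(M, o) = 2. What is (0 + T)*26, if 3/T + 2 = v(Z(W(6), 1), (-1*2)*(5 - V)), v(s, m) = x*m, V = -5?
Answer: 78/73 ≈ 1.0685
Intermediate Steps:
W(D) = -27 + 9*D
x = -15/4 (x = -3 + (2 - 5)/4 = -3 + (¼)*(-3) = -3 - ¾ = -15/4 ≈ -3.7500)
v(s, m) = -15*m/4
T = 3/73 (T = 3/(-2 - 15*(-1*2)*(5 - 1*(-5))/4) = 3/(-2 - (-15)*(5 + 5)/2) = 3/(-2 - (-15)*10/2) = 3/(-2 - 15/4*(-20)) = 3/(-2 + 75) = 3/73 ≈ 0.041096)
(0 + T)*26 = (0 + 3/73)*26 = (3/73)*26 = 78/73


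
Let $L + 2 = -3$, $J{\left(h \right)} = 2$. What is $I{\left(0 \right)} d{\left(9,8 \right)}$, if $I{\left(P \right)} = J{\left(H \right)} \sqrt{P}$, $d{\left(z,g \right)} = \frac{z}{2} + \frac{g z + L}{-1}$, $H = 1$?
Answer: $0$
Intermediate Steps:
$L = -5$ ($L = -2 - 3 = -5$)
$d{\left(z,g \right)} = 5 + \frac{z}{2} - g z$ ($d{\left(z,g \right)} = \frac{z}{2} + \frac{g z - 5}{-1} = z \frac{1}{2} + \left(-5 + g z\right) \left(-1\right) = \frac{z}{2} - \left(-5 + g z\right) = 5 + \frac{z}{2} - g z$)
$I{\left(P \right)} = 2 \sqrt{P}$
$I{\left(0 \right)} d{\left(9,8 \right)} = 2 \sqrt{0} \left(5 + \frac{1}{2} \cdot 9 - 8 \cdot 9\right) = 2 \cdot 0 \left(5 + \frac{9}{2} - 72\right) = 0 \left(- \frac{125}{2}\right) = 0$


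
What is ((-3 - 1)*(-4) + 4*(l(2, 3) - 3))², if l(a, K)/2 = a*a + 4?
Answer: 4624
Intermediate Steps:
l(a, K) = 8 + 2*a² (l(a, K) = 2*(a*a + 4) = 2*(a² + 4) = 2*(4 + a²) = 8 + 2*a²)
((-3 - 1)*(-4) + 4*(l(2, 3) - 3))² = ((-3 - 1)*(-4) + 4*((8 + 2*2²) - 3))² = (-4*(-4) + 4*((8 + 2*4) - 3))² = (16 + 4*((8 + 8) - 3))² = (16 + 4*(16 - 3))² = (16 + 4*13)² = (16 + 52)² = 68² = 4624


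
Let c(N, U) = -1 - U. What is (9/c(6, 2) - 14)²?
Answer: 289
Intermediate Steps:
(9/c(6, 2) - 14)² = (9/(-1 - 1*2) - 14)² = (9/(-1 - 2) - 14)² = (9/(-3) - 14)² = (9*(-⅓) - 14)² = (-3 - 14)² = (-17)² = 289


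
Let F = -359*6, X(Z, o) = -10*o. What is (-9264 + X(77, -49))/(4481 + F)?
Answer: -8774/2327 ≈ -3.7705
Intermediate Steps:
F = -2154
(-9264 + X(77, -49))/(4481 + F) = (-9264 - 10*(-49))/(4481 - 2154) = (-9264 + 490)/2327 = -8774*1/2327 = -8774/2327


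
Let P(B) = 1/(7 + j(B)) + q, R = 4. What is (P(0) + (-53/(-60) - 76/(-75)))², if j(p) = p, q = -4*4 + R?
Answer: 437520889/4410000 ≈ 99.211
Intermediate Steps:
q = -12 (q = -4*4 + 4 = -16 + 4 = -12)
P(B) = -12 + 1/(7 + B) (P(B) = 1/(7 + B) - 12 = -12 + 1/(7 + B))
(P(0) + (-53/(-60) - 76/(-75)))² = ((-83 - 12*0)/(7 + 0) + (-53/(-60) - 76/(-75)))² = ((-83 + 0)/7 + (-53*(-1/60) - 76*(-1/75)))² = ((⅐)*(-83) + (53/60 + 76/75))² = (-83/7 + 569/300)² = (-20917/2100)² = 437520889/4410000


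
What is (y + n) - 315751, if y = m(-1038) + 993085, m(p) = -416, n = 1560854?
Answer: 2237772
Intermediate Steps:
y = 992669 (y = -416 + 993085 = 992669)
(y + n) - 315751 = (992669 + 1560854) - 315751 = 2553523 - 315751 = 2237772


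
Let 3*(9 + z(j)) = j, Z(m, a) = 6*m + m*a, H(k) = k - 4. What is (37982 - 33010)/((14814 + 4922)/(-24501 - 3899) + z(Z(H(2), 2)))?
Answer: -52951800/160051 ≈ -330.84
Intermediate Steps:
H(k) = -4 + k
Z(m, a) = 6*m + a*m
z(j) = -9 + j/3
(37982 - 33010)/((14814 + 4922)/(-24501 - 3899) + z(Z(H(2), 2))) = (37982 - 33010)/((14814 + 4922)/(-24501 - 3899) + (-9 + ((-4 + 2)*(6 + 2))/3)) = 4972/(19736/(-28400) + (-9 + (-2*8)/3)) = 4972/(19736*(-1/28400) + (-9 + (⅓)*(-16))) = 4972/(-2467/3550 + (-9 - 16/3)) = 4972/(-2467/3550 - 43/3) = 4972/(-160051/10650) = 4972*(-10650/160051) = -52951800/160051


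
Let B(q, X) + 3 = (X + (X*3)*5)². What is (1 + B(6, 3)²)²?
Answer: 28032810338404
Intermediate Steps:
B(q, X) = -3 + 256*X² (B(q, X) = -3 + (X + (X*3)*5)² = -3 + (X + (3*X)*5)² = -3 + (X + 15*X)² = -3 + (16*X)² = -3 + 256*X²)
(1 + B(6, 3)²)² = (1 + (-3 + 256*3²)²)² = (1 + (-3 + 256*9)²)² = (1 + (-3 + 2304)²)² = (1 + 2301²)² = (1 + 5294601)² = 5294602² = 28032810338404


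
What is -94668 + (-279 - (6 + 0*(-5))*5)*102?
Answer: -126186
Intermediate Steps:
-94668 + (-279 - (6 + 0*(-5))*5)*102 = -94668 + (-279 - (6 + 0)*5)*102 = -94668 + (-279 - 1*6*5)*102 = -94668 + (-279 - 6*5)*102 = -94668 + (-279 - 30)*102 = -94668 - 309*102 = -94668 - 31518 = -126186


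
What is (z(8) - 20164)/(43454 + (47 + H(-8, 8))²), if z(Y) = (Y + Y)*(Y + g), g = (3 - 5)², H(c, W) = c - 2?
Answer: -19972/44823 ≈ -0.44557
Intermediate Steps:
H(c, W) = -2 + c
g = 4 (g = (-2)² = 4)
z(Y) = 2*Y*(4 + Y) (z(Y) = (Y + Y)*(Y + 4) = (2*Y)*(4 + Y) = 2*Y*(4 + Y))
(z(8) - 20164)/(43454 + (47 + H(-8, 8))²) = (2*8*(4 + 8) - 20164)/(43454 + (47 + (-2 - 8))²) = (2*8*12 - 20164)/(43454 + (47 - 10)²) = (192 - 20164)/(43454 + 37²) = -19972/(43454 + 1369) = -19972/44823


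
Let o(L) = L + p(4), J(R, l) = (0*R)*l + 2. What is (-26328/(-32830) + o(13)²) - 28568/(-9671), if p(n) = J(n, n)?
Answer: 36314882389/158749465 ≈ 228.76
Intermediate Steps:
J(R, l) = 2 (J(R, l) = 0*l + 2 = 0 + 2 = 2)
p(n) = 2
o(L) = 2 + L (o(L) = L + 2 = 2 + L)
(-26328/(-32830) + o(13)²) - 28568/(-9671) = (-26328/(-32830) + (2 + 13)²) - 28568/(-9671) = (-26328*(-1/32830) + 15²) - 28568*(-1/9671) = (13164/16415 + 225) + 28568/9671 = 3706539/16415 + 28568/9671 = 36314882389/158749465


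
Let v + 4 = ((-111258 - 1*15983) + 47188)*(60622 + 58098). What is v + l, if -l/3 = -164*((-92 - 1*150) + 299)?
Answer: -9503864120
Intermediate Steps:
v = -9503892164 (v = -4 + ((-111258 - 1*15983) + 47188)*(60622 + 58098) = -4 + ((-111258 - 15983) + 47188)*118720 = -4 + (-127241 + 47188)*118720 = -4 - 80053*118720 = -4 - 9503892160 = -9503892164)
l = 28044 (l = -(-492)*((-92 - 1*150) + 299) = -(-492)*((-92 - 150) + 299) = -(-492)*(-242 + 299) = -(-492)*57 = -3*(-9348) = 28044)
v + l = -9503892164 + 28044 = -9503864120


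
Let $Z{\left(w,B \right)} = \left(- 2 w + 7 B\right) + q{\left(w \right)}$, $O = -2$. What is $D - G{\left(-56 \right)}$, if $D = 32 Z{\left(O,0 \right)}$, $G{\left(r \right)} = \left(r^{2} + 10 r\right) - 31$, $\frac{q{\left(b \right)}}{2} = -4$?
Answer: $-2673$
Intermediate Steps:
$q{\left(b \right)} = -8$ ($q{\left(b \right)} = 2 \left(-4\right) = -8$)
$Z{\left(w,B \right)} = -8 - 2 w + 7 B$ ($Z{\left(w,B \right)} = \left(- 2 w + 7 B\right) - 8 = -8 - 2 w + 7 B$)
$G{\left(r \right)} = -31 + r^{2} + 10 r$
$D = -128$ ($D = 32 \left(-8 - -4 + 7 \cdot 0\right) = 32 \left(-8 + 4 + 0\right) = 32 \left(-4\right) = -128$)
$D - G{\left(-56 \right)} = -128 - \left(-31 + \left(-56\right)^{2} + 10 \left(-56\right)\right) = -128 - \left(-31 + 3136 - 560\right) = -128 - 2545 = -2673$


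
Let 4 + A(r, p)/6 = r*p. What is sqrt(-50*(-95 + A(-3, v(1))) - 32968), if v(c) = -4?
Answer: 27*I*sqrt(42) ≈ 174.98*I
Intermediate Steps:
A(r, p) = -24 + 6*p*r (A(r, p) = -24 + 6*(r*p) = -24 + 6*(p*r) = -24 + 6*p*r)
sqrt(-50*(-95 + A(-3, v(1))) - 32968) = sqrt(-50*(-95 + (-24 + 6*(-4)*(-3))) - 32968) = sqrt(-50*(-95 + (-24 + 72)) - 32968) = sqrt(-50*(-95 + 48) - 32968) = sqrt(-50*(-47) - 32968) = sqrt(2350 - 32968) = sqrt(-30618) = 27*I*sqrt(42)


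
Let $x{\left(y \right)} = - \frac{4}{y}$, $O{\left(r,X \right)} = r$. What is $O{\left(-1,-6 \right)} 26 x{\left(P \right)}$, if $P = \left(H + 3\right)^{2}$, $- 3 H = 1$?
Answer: $\frac{117}{8} \approx 14.625$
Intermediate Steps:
$H = - \frac{1}{3}$ ($H = \left(- \frac{1}{3}\right) 1 = - \frac{1}{3} \approx -0.33333$)
$P = \frac{64}{9}$ ($P = \left(- \frac{1}{3} + 3\right)^{2} = \left(\frac{8}{3}\right)^{2} = \frac{64}{9} \approx 7.1111$)
$O{\left(-1,-6 \right)} 26 x{\left(P \right)} = \left(-1\right) 26 \left(- \frac{4}{\frac{64}{9}}\right) = - 26 \left(\left(-4\right) \frac{9}{64}\right) = \left(-26\right) \left(- \frac{9}{16}\right) = \frac{117}{8}$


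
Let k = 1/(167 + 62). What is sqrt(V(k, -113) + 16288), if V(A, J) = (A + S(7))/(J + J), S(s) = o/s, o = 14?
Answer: sqrt(43627001737522)/51754 ≈ 127.62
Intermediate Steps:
S(s) = 14/s
k = 1/229 ≈ 0.0043668
V(A, J) = (2 + A)/(2*J) (V(A, J) = (A + 14/7)/(J + J) = (A + 14*(1/7))/((2*J)) = (A + 2)*(1/(2*J)) = (2 + A)*(1/(2*J)) = (2 + A)/(2*J))
sqrt(V(k, -113) + 16288) = sqrt((1/2)*(2 + 1/229)/(-113) + 16288) = sqrt((1/2)*(-1/113)*(459/229) + 16288) = sqrt(-459/51754 + 16288) = sqrt(842968693/51754) = sqrt(43627001737522)/51754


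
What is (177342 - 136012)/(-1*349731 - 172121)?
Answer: -20665/260926 ≈ -0.079199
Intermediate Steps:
(177342 - 136012)/(-1*349731 - 172121) = 41330/(-349731 - 172121) = 41330/(-521852) = 41330*(-1/521852) = -20665/260926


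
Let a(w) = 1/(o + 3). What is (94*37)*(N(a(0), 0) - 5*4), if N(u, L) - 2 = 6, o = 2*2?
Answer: -41736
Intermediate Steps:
o = 4
a(w) = ⅐ (a(w) = 1/(4 + 3) = 1/7 = ⅐)
N(u, L) = 8 (N(u, L) = 2 + 6 = 8)
(94*37)*(N(a(0), 0) - 5*4) = (94*37)*(8 - 5*4) = 3478*(8 - 20) = 3478*(-12) = -41736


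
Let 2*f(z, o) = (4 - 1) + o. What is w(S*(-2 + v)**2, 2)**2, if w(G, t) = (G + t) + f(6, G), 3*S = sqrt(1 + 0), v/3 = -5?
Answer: 21904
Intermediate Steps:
v = -15 (v = 3*(-5) = -15)
f(z, o) = 3/2 + o/2 (f(z, o) = ((4 - 1) + o)/2 = (3 + o)/2 = 3/2 + o/2)
S = 1/3 (S = sqrt(1 + 0)/3 = sqrt(1)/3 = (1/3)*1 = 1/3 ≈ 0.33333)
w(G, t) = 3/2 + t + 3*G/2 (w(G, t) = (G + t) + (3/2 + G/2) = 3/2 + t + 3*G/2)
w(S*(-2 + v)**2, 2)**2 = (3/2 + 2 + 3*((-2 - 15)**2/3)/2)**2 = (3/2 + 2 + 3*((1/3)*(-17)**2)/2)**2 = (3/2 + 2 + 3*((1/3)*289)/2)**2 = (3/2 + 2 + (3/2)*(289/3))**2 = (3/2 + 2 + 289/2)**2 = 148**2 = 21904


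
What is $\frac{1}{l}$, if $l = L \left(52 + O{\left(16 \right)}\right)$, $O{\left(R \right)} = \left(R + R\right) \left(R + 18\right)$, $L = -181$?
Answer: $- \frac{1}{206340} \approx -4.8464 \cdot 10^{-6}$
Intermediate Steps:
$O{\left(R \right)} = 2 R \left(18 + R\right)$
$l = -206340$ ($l = - 181 \left(52 + 2 \cdot 16 \left(18 + 16\right)\right) = - 181 \left(52 + 2 \cdot 16 \cdot 34\right) = - 181 \left(52 + 1088\right) = \left(-181\right) 1140 = -206340$)
$\frac{1}{l} = \frac{1}{-206340} = - \frac{1}{206340}$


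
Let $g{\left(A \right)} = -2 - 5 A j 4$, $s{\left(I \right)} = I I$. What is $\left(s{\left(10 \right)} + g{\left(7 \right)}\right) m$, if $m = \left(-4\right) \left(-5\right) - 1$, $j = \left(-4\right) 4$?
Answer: $44422$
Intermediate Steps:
$s{\left(I \right)} = I^{2}$
$j = -16$
$m = 19$ ($m = 20 - 1 = 19$)
$g{\left(A \right)} = -2 + 320 A$ ($g{\left(A \right)} = -2 - 5 A \left(-16\right) 4 = -2 - 5 - 16 A 4 = -2 - 5 \left(- 64 A\right) = -2 + 320 A$)
$\left(s{\left(10 \right)} + g{\left(7 \right)}\right) m = \left(10^{2} + \left(-2 + 320 \cdot 7\right)\right) 19 = \left(100 + \left(-2 + 2240\right)\right) 19 = \left(100 + 2238\right) 19 = 2338 \cdot 19 = 44422$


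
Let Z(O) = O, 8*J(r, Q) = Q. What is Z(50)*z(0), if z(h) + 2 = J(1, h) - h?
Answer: -100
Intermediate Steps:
J(r, Q) = Q/8
z(h) = -2 - 7*h/8 (z(h) = -2 + (h/8 - h) = -2 - 7*h/8)
Z(50)*z(0) = 50*(-2 - 7/8*0) = 50*(-2 + 0) = 50*(-2) = -100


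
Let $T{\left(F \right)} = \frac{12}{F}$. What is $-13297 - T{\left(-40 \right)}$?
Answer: $- \frac{132967}{10} \approx -13297.0$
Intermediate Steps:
$-13297 - T{\left(-40 \right)} = -13297 - \frac{12}{-40} = -13297 - 12 \left(- \frac{1}{40}\right) = -13297 - - \frac{3}{10} = -13297 + \frac{3}{10} = - \frac{132967}{10}$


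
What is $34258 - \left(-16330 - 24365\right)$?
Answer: $74953$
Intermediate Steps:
$34258 - \left(-16330 - 24365\right) = 34258 - -40695 = 34258 + 40695 = 74953$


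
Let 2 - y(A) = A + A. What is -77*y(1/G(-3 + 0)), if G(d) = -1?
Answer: -308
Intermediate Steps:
y(A) = 2 - 2*A (y(A) = 2 - (A + A) = 2 - 2*A)
-77*y(1/G(-3 + 0)) = -77*(2 - 2/(-1)) = -77*(2 - 2*(-1)) = -77*(2 + 2) = -77*4 = -308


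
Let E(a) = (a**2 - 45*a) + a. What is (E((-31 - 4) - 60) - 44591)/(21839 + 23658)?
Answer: -31386/45497 ≈ -0.68985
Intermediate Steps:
E(a) = a**2 - 44*a
(E((-31 - 4) - 60) - 44591)/(21839 + 23658) = (((-31 - 4) - 60)*(-44 + ((-31 - 4) - 60)) - 44591)/(21839 + 23658) = ((-35 - 60)*(-44 + (-35 - 60)) - 44591)/45497 = (-95*(-44 - 95) - 44591)*(1/45497) = (-95*(-139) - 44591)*(1/45497) = (13205 - 44591)*(1/45497) = -31386*1/45497 = -31386/45497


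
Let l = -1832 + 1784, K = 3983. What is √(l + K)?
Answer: √3935 ≈ 62.730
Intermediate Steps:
l = -48
√(l + K) = √(-48 + 3983) = √3935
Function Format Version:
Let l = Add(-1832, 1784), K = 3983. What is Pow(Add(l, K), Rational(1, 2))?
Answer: Pow(3935, Rational(1, 2)) ≈ 62.730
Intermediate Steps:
l = -48
Pow(Add(l, K), Rational(1, 2)) = Pow(Add(-48, 3983), Rational(1, 2)) = Pow(3935, Rational(1, 2))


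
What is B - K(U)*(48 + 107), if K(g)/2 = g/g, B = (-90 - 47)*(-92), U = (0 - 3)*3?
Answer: 12294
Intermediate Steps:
U = -9 (U = -3*3 = -9)
B = 12604 (B = -137*(-92) = 12604)
K(g) = 2 (K(g) = 2*(g/g) = 2*1 = 2)
B - K(U)*(48 + 107) = 12604 - 2*(48 + 107) = 12604 - 2*155 = 12604 - 1*310 = 12604 - 310 = 12294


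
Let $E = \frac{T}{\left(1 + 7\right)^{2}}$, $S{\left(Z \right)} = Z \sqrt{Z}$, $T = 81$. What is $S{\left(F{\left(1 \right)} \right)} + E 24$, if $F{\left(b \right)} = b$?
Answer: $\frac{251}{8} \approx 31.375$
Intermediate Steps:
$S{\left(Z \right)} = Z^{\frac{3}{2}}$
$E = \frac{81}{64}$ ($E = \frac{81}{\left(1 + 7\right)^{2}} = \frac{81}{8^{2}} = \frac{81}{64} \approx 1.2656$)
$S{\left(F{\left(1 \right)} \right)} + E 24 = 1^{\frac{3}{2}} + \frac{81}{64} \cdot 24 = 1 + \frac{243}{8} = \frac{251}{8}$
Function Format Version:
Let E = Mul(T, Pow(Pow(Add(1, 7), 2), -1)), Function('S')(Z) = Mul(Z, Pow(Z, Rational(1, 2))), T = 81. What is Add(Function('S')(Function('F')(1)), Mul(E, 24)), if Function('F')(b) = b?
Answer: Rational(251, 8) ≈ 31.375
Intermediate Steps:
Function('S')(Z) = Pow(Z, Rational(3, 2))
E = Rational(81, 64) (E = Mul(81, Pow(Pow(Add(1, 7), 2), -1)) = Mul(81, Pow(Pow(8, 2), -1)) = Mul(81, Pow(64, -1)) = Mul(81, Rational(1, 64)) = Rational(81, 64) ≈ 1.2656)
Add(Function('S')(Function('F')(1)), Mul(E, 24)) = Add(Pow(1, Rational(3, 2)), Mul(Rational(81, 64), 24)) = Add(1, Rational(243, 8)) = Rational(251, 8)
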